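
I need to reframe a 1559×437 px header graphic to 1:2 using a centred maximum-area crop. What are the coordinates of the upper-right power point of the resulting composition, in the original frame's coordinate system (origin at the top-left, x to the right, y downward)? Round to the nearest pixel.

1559/437 > 1/2, so the 1:2 crop keeps the full height 437 and trims width to 437 × 1/2 = 218.50 px.
Left offset = (1559 − 218.50)/2 = 670.25 px; top offset = 0.
Upper-right is two-thirds across and one-third down within the crop:
x = 670.25 + 2 × 218.50/3 ≈ 816; y = 0.00 + 1 × 437.00/3 ≈ 146.

x = 816 px, y = 146 px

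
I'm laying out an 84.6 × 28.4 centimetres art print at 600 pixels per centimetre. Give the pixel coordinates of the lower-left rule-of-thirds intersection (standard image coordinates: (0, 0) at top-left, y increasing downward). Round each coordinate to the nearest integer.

(16920, 11360)

In pixels the canvas is 84.6 × 600 = 50760 wide and 28.4 × 600 = 17040 tall.
The lower-left point is one-third across and two-thirds down:
x = 1 × 50760/3 ≈ 16920; y = 2 × 17040/3 ≈ 11360.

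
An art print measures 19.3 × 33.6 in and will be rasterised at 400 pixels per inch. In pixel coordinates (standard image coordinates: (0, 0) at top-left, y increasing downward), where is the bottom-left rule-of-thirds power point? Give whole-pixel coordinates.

(2573, 8960)

In pixels the canvas is 19.3 × 400 = 7720 wide and 33.6 × 400 = 13440 tall.
The bottom-left point is one-third across and two-thirds down:
x = 1 × 7720/3 ≈ 2573; y = 2 × 13440/3 ≈ 8960.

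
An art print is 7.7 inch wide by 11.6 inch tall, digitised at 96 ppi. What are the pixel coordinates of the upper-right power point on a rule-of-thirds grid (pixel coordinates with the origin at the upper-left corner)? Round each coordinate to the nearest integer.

(493, 371)

In pixels the canvas is 7.7 × 96 = 739.2 wide and 11.6 × 96 = 1113.6 tall.
The upper-right point is two-thirds across and one-third down:
x = 2 × 739.2/3 ≈ 493; y = 1 × 1113.6/3 ≈ 371.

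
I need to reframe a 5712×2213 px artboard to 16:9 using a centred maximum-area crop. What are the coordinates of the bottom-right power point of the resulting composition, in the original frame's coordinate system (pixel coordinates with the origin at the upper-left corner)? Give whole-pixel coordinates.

5712/2213 > 16/9, so the 16:9 crop keeps the full height 2213 and trims width to 2213 × 16/9 = 3934.22 px.
Left offset = (5712 − 3934.22)/2 = 888.89 px; top offset = 0.
Bottom-right is two-thirds across and two-thirds down within the crop:
x = 888.89 + 2 × 3934.22/3 ≈ 3512; y = 0.00 + 2 × 2213.00/3 ≈ 1475.

x = 3512 px, y = 1475 px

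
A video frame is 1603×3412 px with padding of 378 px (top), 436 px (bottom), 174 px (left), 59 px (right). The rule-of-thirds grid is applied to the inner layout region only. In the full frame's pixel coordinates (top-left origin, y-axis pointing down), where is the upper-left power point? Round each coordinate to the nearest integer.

x = 631 px, y = 1244 px

Content width = 1603 − 174 − 59 = 1370 px; content height = 3412 − 378 − 436 = 2598 px.
Upper-left is one-third across and one-third down within the inner layout region.
x = 174 + 1 × 1370/3 = 174 + 456.67 ≈ 631
y = 378 + 1 × 2598/3 = 378 + 866.00 ≈ 1244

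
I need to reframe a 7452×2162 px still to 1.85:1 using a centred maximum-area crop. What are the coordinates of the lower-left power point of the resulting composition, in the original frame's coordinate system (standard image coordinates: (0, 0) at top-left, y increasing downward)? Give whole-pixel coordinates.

x = 3059 px, y = 1441 px

7452/2162 > 1.85/1, so the 1.85:1 crop keeps the full height 2162 and trims width to 2162 × 1.85/1 = 3999.70 px.
Left offset = (7452 − 3999.70)/2 = 1726.15 px; top offset = 0.
Lower-left is one-third across and two-thirds down within the crop:
x = 1726.15 + 1 × 3999.70/3 ≈ 3059; y = 0.00 + 2 × 2162.00/3 ≈ 1441.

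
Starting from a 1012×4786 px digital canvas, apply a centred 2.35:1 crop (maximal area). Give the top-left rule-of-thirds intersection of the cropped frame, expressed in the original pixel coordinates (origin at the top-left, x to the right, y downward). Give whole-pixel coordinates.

1012/4786 < 2.35/1, so the 2.35:1 crop keeps the full width 1012 and trims height to 1012 × 1/2.35 = 430.64 px.
Top offset = (4786 − 430.64)/2 = 2177.68 px; left offset = 0.
Top-left is one-third across and one-third down within the crop:
x = 0.00 + 1 × 1012.00/3 ≈ 337; y = 2177.68 + 1 × 430.64/3 ≈ 2321.

x = 337 px, y = 2321 px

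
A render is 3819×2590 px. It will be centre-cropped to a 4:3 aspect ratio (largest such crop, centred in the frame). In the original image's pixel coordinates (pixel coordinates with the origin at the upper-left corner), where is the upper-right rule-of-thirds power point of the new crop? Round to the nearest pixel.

3819/2590 > 4/3, so the 4:3 crop keeps the full height 2590 and trims width to 2590 × 4/3 = 3453.33 px.
Left offset = (3819 − 3453.33)/2 = 182.83 px; top offset = 0.
Upper-right is two-thirds across and one-third down within the crop:
x = 182.83 + 2 × 3453.33/3 ≈ 2485; y = 0.00 + 1 × 2590.00/3 ≈ 863.

(2485, 863)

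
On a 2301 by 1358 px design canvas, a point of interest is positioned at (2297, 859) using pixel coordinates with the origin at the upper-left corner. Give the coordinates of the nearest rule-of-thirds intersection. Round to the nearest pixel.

Third lines: x ∈ {767, 1534}, y ∈ {453, 905}.
2297 is closer to x = 1534; 859 is closer to y = 905.
So the nearest intersection is the lower-right power point.

x = 1534 px, y = 905 px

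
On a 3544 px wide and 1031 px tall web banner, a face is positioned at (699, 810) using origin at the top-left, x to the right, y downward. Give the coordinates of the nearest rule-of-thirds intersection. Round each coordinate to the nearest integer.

Third lines: x ∈ {1181, 2363}, y ∈ {344, 687}.
699 is closer to x = 1181; 810 is closer to y = 687.
So the nearest intersection is the lower-left power point.

x = 1181 px, y = 687 px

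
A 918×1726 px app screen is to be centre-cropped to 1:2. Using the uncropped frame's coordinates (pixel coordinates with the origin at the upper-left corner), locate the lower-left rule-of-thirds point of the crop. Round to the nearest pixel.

918/1726 > 1/2, so the 1:2 crop keeps the full height 1726 and trims width to 1726 × 1/2 = 863.00 px.
Left offset = (918 − 863.00)/2 = 27.50 px; top offset = 0.
Lower-left is one-third across and two-thirds down within the crop:
x = 27.50 + 1 × 863.00/3 ≈ 315; y = 0.00 + 2 × 1726.00/3 ≈ 1151.

(315, 1151)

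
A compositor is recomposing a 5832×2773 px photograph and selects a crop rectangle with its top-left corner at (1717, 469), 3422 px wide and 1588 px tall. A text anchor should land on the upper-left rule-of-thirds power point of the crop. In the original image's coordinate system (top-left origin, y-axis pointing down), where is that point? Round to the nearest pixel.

One third of the crop width 3422 is 1140.67 px.
One third of the crop height 1588 is 529.33 px.
The upper-left point is one-third across and one-third down within the crop:
x = 1717 + 1 × 1140.67 ≈ 2858; y = 469 + 1 × 529.33 ≈ 998.

(2858, 998)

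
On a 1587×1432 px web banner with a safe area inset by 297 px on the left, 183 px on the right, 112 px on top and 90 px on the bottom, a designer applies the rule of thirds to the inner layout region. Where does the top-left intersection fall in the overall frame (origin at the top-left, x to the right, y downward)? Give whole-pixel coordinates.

x = 666 px, y = 522 px

Content width = 1587 − 297 − 183 = 1107 px; content height = 1432 − 112 − 90 = 1230 px.
Top-left is one-third across and one-third down within the inner layout region.
x = 297 + 1 × 1107/3 = 297 + 369.00 ≈ 666
y = 112 + 1 × 1230/3 = 112 + 410.00 ≈ 522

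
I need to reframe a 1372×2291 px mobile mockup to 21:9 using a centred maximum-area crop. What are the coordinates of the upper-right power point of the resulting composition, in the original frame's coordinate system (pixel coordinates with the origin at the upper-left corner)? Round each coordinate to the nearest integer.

x = 915 px, y = 1048 px

1372/2291 < 21/9, so the 21:9 crop keeps the full width 1372 and trims height to 1372 × 9/21 = 588.00 px.
Top offset = (2291 − 588.00)/2 = 851.50 px; left offset = 0.
Upper-right is two-thirds across and one-third down within the crop:
x = 0.00 + 2 × 1372.00/3 ≈ 915; y = 851.50 + 1 × 588.00/3 ≈ 1048.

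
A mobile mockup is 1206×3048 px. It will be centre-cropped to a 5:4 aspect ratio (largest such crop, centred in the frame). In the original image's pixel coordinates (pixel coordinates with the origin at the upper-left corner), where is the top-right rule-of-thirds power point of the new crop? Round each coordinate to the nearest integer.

(804, 1363)

1206/3048 < 5/4, so the 5:4 crop keeps the full width 1206 and trims height to 1206 × 4/5 = 964.80 px.
Top offset = (3048 − 964.80)/2 = 1041.60 px; left offset = 0.
Top-right is two-thirds across and one-third down within the crop:
x = 0.00 + 2 × 1206.00/3 ≈ 804; y = 1041.60 + 1 × 964.80/3 ≈ 1363.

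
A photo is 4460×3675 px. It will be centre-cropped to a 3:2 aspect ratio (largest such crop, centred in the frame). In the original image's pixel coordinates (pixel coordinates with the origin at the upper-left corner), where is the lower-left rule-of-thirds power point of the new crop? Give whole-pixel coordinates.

x = 1487 px, y = 2333 px

4460/3675 < 3/2, so the 3:2 crop keeps the full width 4460 and trims height to 4460 × 2/3 = 2973.33 px.
Top offset = (3675 − 2973.33)/2 = 350.83 px; left offset = 0.
Lower-left is one-third across and two-thirds down within the crop:
x = 0.00 + 1 × 4460.00/3 ≈ 1487; y = 350.83 + 2 × 2973.33/3 ≈ 2333.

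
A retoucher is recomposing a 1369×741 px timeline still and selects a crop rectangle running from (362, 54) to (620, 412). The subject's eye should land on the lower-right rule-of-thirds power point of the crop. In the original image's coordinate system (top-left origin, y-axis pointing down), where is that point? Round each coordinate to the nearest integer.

(534, 293)

Crop width = 620 − 362 = 258 px; one third is 86.00 px.
Crop height = 412 − 54 = 358 px; one third is 119.33 px.
The lower-right point is two-thirds across and two-thirds down within the crop:
x = 362 + 2 × 86.00 ≈ 534; y = 54 + 2 × 119.33 ≈ 293.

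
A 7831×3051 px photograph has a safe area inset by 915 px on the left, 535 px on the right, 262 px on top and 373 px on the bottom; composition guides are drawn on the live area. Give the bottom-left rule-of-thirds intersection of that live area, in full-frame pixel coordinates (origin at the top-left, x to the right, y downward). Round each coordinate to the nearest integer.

(3042, 1873)

Content width = 7831 − 915 − 535 = 6381 px; content height = 3051 − 262 − 373 = 2416 px.
Bottom-left is one-third across and two-thirds down within the live area.
x = 915 + 1 × 6381/3 = 915 + 2127.00 ≈ 3042
y = 262 + 2 × 2416/3 = 262 + 1610.67 ≈ 1873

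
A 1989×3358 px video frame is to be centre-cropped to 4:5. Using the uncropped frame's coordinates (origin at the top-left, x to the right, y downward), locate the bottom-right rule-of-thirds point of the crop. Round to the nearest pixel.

1989/3358 < 4/5, so the 4:5 crop keeps the full width 1989 and trims height to 1989 × 5/4 = 2486.25 px.
Top offset = (3358 − 2486.25)/2 = 435.88 px; left offset = 0.
Bottom-right is two-thirds across and two-thirds down within the crop:
x = 0.00 + 2 × 1989.00/3 ≈ 1326; y = 435.88 + 2 × 2486.25/3 ≈ 2093.

(1326, 2093)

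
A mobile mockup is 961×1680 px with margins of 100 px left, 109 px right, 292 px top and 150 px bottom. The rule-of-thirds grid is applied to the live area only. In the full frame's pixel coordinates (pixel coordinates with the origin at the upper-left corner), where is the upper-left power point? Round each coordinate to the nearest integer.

Content width = 961 − 100 − 109 = 752 px; content height = 1680 − 292 − 150 = 1238 px.
Upper-left is one-third across and one-third down within the live area.
x = 100 + 1 × 752/3 = 100 + 250.67 ≈ 351
y = 292 + 1 × 1238/3 = 292 + 412.67 ≈ 705

(351, 705)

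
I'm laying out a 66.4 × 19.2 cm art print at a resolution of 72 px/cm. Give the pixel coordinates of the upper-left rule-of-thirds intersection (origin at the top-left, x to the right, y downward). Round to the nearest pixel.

x = 1594 px, y = 461 px

In pixels the canvas is 66.4 × 72 = 4780.8 wide and 19.2 × 72 = 1382.4 tall.
The upper-left point is one-third across and one-third down:
x = 1 × 4780.8/3 ≈ 1594; y = 1 × 1382.4/3 ≈ 461.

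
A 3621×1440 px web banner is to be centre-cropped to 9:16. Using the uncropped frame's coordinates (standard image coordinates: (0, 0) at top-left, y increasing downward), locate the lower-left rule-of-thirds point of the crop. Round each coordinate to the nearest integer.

3621/1440 > 9/16, so the 9:16 crop keeps the full height 1440 and trims width to 1440 × 9/16 = 810.00 px.
Left offset = (3621 − 810.00)/2 = 1405.50 px; top offset = 0.
Lower-left is one-third across and two-thirds down within the crop:
x = 1405.50 + 1 × 810.00/3 ≈ 1676; y = 0.00 + 2 × 1440.00/3 ≈ 960.

x = 1676 px, y = 960 px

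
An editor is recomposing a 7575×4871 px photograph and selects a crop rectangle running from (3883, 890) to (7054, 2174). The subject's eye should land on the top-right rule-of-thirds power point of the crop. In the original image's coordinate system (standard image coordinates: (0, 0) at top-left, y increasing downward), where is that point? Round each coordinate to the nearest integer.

Crop width = 7054 − 3883 = 3171 px; one third is 1057.00 px.
Crop height = 2174 − 890 = 1284 px; one third is 428.00 px.
The top-right point is two-thirds across and one-third down within the crop:
x = 3883 + 2 × 1057.00 ≈ 5997; y = 890 + 1 × 428.00 ≈ 1318.

x = 5997 px, y = 1318 px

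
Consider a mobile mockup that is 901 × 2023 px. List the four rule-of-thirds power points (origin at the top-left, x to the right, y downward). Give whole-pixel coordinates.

(300, 674), (601, 674), (300, 1349), (601, 1349)

One third of 901 is 300.33; one third of 2023 is 674.33.
Vertical third lines at x = 300 and x = 601; horizontal third lines at y = 674 and y = 1349.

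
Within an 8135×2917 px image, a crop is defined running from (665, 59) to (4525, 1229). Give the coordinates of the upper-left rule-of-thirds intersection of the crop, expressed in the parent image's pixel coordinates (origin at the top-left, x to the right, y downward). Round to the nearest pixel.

Crop width = 4525 − 665 = 3860 px; one third is 1286.67 px.
Crop height = 1229 − 59 = 1170 px; one third is 390.00 px.
The upper-left point is one-third across and one-third down within the crop:
x = 665 + 1 × 1286.67 ≈ 1952; y = 59 + 1 × 390.00 ≈ 449.

(1952, 449)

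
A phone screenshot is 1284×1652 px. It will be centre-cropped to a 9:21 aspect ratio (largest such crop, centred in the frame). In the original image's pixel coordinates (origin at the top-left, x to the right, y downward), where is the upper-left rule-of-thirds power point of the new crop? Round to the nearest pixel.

1284/1652 > 9/21, so the 9:21 crop keeps the full height 1652 and trims width to 1652 × 9/21 = 708.00 px.
Left offset = (1284 − 708.00)/2 = 288.00 px; top offset = 0.
Upper-left is one-third across and one-third down within the crop:
x = 288.00 + 1 × 708.00/3 ≈ 524; y = 0.00 + 1 × 1652.00/3 ≈ 551.

(524, 551)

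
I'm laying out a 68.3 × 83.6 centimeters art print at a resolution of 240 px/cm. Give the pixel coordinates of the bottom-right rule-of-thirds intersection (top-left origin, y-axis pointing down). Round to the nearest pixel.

In pixels the canvas is 68.3 × 240 = 16392 wide and 83.6 × 240 = 20064 tall.
The bottom-right point is two-thirds across and two-thirds down:
x = 2 × 16392/3 ≈ 10928; y = 2 × 20064/3 ≈ 13376.

(10928, 13376)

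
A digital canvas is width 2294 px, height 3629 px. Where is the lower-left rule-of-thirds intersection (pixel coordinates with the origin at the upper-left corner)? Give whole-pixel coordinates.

x = 765 px, y = 2419 px

The lower-left point sits one-third of the way across and two-thirds of the way down.
x = 1 × 2294/3 ≈ 765; y = 2 × 3629/3 ≈ 2419.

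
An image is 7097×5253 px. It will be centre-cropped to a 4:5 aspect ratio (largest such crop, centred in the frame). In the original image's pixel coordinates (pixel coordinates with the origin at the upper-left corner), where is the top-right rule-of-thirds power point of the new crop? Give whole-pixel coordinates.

(4249, 1751)

7097/5253 > 4/5, so the 4:5 crop keeps the full height 5253 and trims width to 5253 × 4/5 = 4202.40 px.
Left offset = (7097 − 4202.40)/2 = 1447.30 px; top offset = 0.
Top-right is two-thirds across and one-third down within the crop:
x = 1447.30 + 2 × 4202.40/3 ≈ 4249; y = 0.00 + 1 × 5253.00/3 ≈ 1751.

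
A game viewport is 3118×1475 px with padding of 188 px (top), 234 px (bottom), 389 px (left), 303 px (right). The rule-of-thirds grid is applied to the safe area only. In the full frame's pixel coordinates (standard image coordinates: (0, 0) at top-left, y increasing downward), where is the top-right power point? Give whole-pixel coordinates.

Content width = 3118 − 389 − 303 = 2426 px; content height = 1475 − 188 − 234 = 1053 px.
Top-right is two-thirds across and one-third down within the safe area.
x = 389 + 2 × 2426/3 = 389 + 1617.33 ≈ 2006
y = 188 + 1 × 1053/3 = 188 + 351.00 ≈ 539

x = 2006 px, y = 539 px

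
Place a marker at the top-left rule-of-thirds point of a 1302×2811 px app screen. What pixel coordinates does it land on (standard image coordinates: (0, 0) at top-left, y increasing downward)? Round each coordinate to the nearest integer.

The top-left point sits one-third of the way across and one-third of the way down.
x = 1 × 1302/3 ≈ 434; y = 1 × 2811/3 ≈ 937.

(434, 937)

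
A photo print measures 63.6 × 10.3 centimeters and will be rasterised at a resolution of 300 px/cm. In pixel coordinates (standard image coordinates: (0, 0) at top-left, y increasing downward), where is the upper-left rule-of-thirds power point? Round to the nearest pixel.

In pixels the canvas is 63.6 × 300 = 19080 wide and 10.3 × 300 = 3090 tall.
The upper-left point is one-third across and one-third down:
x = 1 × 19080/3 ≈ 6360; y = 1 × 3090/3 ≈ 1030.

(6360, 1030)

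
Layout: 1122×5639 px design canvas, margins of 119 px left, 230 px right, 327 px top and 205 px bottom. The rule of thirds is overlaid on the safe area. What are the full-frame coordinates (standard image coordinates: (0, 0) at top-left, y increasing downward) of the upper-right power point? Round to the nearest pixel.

Content width = 1122 − 119 − 230 = 773 px; content height = 5639 − 327 − 205 = 5107 px.
Upper-right is two-thirds across and one-third down within the safe area.
x = 119 + 2 × 773/3 = 119 + 515.33 ≈ 634
y = 327 + 1 × 5107/3 = 327 + 1702.33 ≈ 2029

(634, 2029)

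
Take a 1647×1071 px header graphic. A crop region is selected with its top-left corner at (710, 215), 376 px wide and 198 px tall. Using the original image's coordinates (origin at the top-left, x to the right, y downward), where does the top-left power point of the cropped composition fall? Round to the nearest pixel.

x = 835 px, y = 281 px

One third of the crop width 376 is 125.33 px.
One third of the crop height 198 is 66.00 px.
The top-left point is one-third across and one-third down within the crop:
x = 710 + 1 × 125.33 ≈ 835; y = 215 + 1 × 66.00 ≈ 281.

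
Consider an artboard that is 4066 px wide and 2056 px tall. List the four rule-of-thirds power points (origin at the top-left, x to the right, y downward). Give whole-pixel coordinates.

(1355, 685), (2711, 685), (1355, 1371), (2711, 1371)

One third of 4066 is 1355.33; one third of 2056 is 685.33.
Vertical third lines at x = 1355 and x = 2711; horizontal third lines at y = 685 and y = 1371.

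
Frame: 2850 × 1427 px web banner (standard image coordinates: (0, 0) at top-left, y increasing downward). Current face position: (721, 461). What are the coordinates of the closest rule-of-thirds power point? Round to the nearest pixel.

x = 950 px, y = 476 px

Third lines: x ∈ {950, 1900}, y ∈ {476, 951}.
721 is closer to x = 950; 461 is closer to y = 476.
So the nearest intersection is the upper-left power point.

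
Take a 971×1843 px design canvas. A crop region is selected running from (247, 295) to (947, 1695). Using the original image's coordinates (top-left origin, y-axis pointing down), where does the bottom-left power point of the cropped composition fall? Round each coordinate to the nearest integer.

(480, 1228)

Crop width = 947 − 247 = 700 px; one third is 233.33 px.
Crop height = 1695 − 295 = 1400 px; one third is 466.67 px.
The bottom-left point is one-third across and two-thirds down within the crop:
x = 247 + 1 × 233.33 ≈ 480; y = 295 + 2 × 466.67 ≈ 1228.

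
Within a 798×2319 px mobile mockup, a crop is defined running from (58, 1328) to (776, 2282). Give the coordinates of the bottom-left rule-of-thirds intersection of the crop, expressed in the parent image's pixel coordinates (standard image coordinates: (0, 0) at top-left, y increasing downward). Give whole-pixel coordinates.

(297, 1964)

Crop width = 776 − 58 = 718 px; one third is 239.33 px.
Crop height = 2282 − 1328 = 954 px; one third is 318.00 px.
The bottom-left point is one-third across and two-thirds down within the crop:
x = 58 + 1 × 239.33 ≈ 297; y = 1328 + 2 × 318.00 ≈ 1964.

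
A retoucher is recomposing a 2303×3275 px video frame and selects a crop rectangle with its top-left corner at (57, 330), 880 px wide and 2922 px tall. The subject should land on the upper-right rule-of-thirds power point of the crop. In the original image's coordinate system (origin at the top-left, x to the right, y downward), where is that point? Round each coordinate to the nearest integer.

(644, 1304)

One third of the crop width 880 is 293.33 px.
One third of the crop height 2922 is 974.00 px.
The upper-right point is two-thirds across and one-third down within the crop:
x = 57 + 2 × 293.33 ≈ 644; y = 330 + 1 × 974.00 ≈ 1304.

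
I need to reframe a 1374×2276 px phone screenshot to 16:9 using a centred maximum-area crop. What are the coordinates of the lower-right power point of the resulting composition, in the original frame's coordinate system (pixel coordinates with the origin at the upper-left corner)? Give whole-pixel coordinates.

(916, 1267)

1374/2276 < 16/9, so the 16:9 crop keeps the full width 1374 and trims height to 1374 × 9/16 = 772.88 px.
Top offset = (2276 − 772.88)/2 = 751.56 px; left offset = 0.
Lower-right is two-thirds across and two-thirds down within the crop:
x = 0.00 + 2 × 1374.00/3 ≈ 916; y = 751.56 + 2 × 772.88/3 ≈ 1267.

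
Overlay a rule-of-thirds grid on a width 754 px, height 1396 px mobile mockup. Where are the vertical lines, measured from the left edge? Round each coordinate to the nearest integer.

754 / 3 = 251.33, so the vertical lines sit at one and two thirds of 754.

251 px and 503 px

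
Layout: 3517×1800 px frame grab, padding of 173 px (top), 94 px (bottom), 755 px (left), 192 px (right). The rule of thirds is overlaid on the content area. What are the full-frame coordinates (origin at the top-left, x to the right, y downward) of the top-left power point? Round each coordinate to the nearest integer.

Content width = 3517 − 755 − 192 = 2570 px; content height = 1800 − 173 − 94 = 1533 px.
Top-left is one-third across and one-third down within the content area.
x = 755 + 1 × 2570/3 = 755 + 856.67 ≈ 1612
y = 173 + 1 × 1533/3 = 173 + 511.00 ≈ 684

x = 1612 px, y = 684 px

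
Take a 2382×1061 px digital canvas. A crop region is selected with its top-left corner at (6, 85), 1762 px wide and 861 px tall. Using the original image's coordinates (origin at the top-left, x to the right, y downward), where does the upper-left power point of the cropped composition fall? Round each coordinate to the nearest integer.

One third of the crop width 1762 is 587.33 px.
One third of the crop height 861 is 287.00 px.
The upper-left point is one-third across and one-third down within the crop:
x = 6 + 1 × 587.33 ≈ 593; y = 85 + 1 × 287.00 ≈ 372.

x = 593 px, y = 372 px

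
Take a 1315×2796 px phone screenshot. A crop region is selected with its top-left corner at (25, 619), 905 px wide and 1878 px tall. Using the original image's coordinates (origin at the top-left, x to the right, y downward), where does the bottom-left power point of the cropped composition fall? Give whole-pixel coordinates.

x = 327 px, y = 1871 px

One third of the crop width 905 is 301.67 px.
One third of the crop height 1878 is 626.00 px.
The bottom-left point is one-third across and two-thirds down within the crop:
x = 25 + 1 × 301.67 ≈ 327; y = 619 + 2 × 626.00 ≈ 1871.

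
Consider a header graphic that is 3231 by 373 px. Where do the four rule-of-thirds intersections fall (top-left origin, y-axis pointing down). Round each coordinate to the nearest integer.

(1077, 124), (2154, 124), (1077, 249), (2154, 249)

One third of 3231 is 1077; one third of 373 is 124.33.
Vertical third lines at x = 1077 and x = 2154; horizontal third lines at y = 124 and y = 249.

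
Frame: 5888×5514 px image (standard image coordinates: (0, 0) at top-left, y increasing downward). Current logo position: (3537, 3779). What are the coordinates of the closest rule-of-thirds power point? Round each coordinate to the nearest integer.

x = 3925 px, y = 3676 px

Third lines: x ∈ {1963, 3925}, y ∈ {1838, 3676}.
3537 is closer to x = 3925; 3779 is closer to y = 3676.
So the nearest intersection is the lower-right power point.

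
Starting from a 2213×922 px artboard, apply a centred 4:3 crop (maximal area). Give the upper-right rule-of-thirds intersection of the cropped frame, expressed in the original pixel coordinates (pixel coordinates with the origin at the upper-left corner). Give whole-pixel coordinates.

x = 1311 px, y = 307 px

2213/922 > 4/3, so the 4:3 crop keeps the full height 922 and trims width to 922 × 4/3 = 1229.33 px.
Left offset = (2213 − 1229.33)/2 = 491.83 px; top offset = 0.
Upper-right is two-thirds across and one-third down within the crop:
x = 491.83 + 2 × 1229.33/3 ≈ 1311; y = 0.00 + 1 × 922.00/3 ≈ 307.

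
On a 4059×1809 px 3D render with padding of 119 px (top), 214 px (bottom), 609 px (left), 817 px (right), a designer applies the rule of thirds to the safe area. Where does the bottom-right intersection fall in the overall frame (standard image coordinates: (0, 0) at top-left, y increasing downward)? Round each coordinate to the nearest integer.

Content width = 4059 − 609 − 817 = 2633 px; content height = 1809 − 119 − 214 = 1476 px.
Bottom-right is two-thirds across and two-thirds down within the safe area.
x = 609 + 2 × 2633/3 = 609 + 1755.33 ≈ 2364
y = 119 + 2 × 1476/3 = 119 + 984.00 ≈ 1103

(2364, 1103)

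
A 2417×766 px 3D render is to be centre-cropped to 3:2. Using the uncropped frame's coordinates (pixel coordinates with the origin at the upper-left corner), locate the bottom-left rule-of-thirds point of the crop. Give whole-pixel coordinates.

2417/766 > 3/2, so the 3:2 crop keeps the full height 766 and trims width to 766 × 3/2 = 1149.00 px.
Left offset = (2417 − 1149.00)/2 = 634.00 px; top offset = 0.
Bottom-left is one-third across and two-thirds down within the crop:
x = 634.00 + 1 × 1149.00/3 ≈ 1017; y = 0.00 + 2 × 766.00/3 ≈ 511.

x = 1017 px, y = 511 px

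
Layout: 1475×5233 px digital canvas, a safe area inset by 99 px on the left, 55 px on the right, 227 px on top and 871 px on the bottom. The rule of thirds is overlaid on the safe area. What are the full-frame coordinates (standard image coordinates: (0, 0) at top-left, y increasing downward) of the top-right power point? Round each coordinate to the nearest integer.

(980, 1605)

Content width = 1475 − 99 − 55 = 1321 px; content height = 5233 − 227 − 871 = 4135 px.
Top-right is two-thirds across and one-third down within the safe area.
x = 99 + 2 × 1321/3 = 99 + 880.67 ≈ 980
y = 227 + 1 × 4135/3 = 227 + 1378.33 ≈ 1605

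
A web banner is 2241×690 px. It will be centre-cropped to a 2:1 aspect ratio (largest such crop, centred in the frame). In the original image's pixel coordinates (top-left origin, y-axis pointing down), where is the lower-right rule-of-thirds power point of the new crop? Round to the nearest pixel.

2241/690 > 2/1, so the 2:1 crop keeps the full height 690 and trims width to 690 × 2/1 = 1380.00 px.
Left offset = (2241 − 1380.00)/2 = 430.50 px; top offset = 0.
Lower-right is two-thirds across and two-thirds down within the crop:
x = 430.50 + 2 × 1380.00/3 ≈ 1351; y = 0.00 + 2 × 690.00/3 ≈ 460.

(1351, 460)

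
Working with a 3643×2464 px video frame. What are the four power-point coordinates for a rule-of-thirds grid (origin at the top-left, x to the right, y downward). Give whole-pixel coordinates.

One third of 3643 is 1214.33; one third of 2464 is 821.33.
Vertical third lines at x = 1214 and x = 2429; horizontal third lines at y = 821 and y = 1643.

(1214, 821), (2429, 821), (1214, 1643), (2429, 1643)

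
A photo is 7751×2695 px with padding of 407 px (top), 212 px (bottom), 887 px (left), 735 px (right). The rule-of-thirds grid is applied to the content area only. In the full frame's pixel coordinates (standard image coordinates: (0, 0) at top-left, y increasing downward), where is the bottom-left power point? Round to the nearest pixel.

x = 2930 px, y = 1791 px

Content width = 7751 − 887 − 735 = 6129 px; content height = 2695 − 407 − 212 = 2076 px.
Bottom-left is one-third across and two-thirds down within the content area.
x = 887 + 1 × 6129/3 = 887 + 2043.00 ≈ 2930
y = 407 + 2 × 2076/3 = 407 + 1384.00 ≈ 1791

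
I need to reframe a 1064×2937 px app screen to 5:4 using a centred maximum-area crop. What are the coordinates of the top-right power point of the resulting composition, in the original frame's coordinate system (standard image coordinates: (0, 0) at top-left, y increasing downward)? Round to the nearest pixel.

1064/2937 < 5/4, so the 5:4 crop keeps the full width 1064 and trims height to 1064 × 4/5 = 851.20 px.
Top offset = (2937 − 851.20)/2 = 1042.90 px; left offset = 0.
Top-right is two-thirds across and one-third down within the crop:
x = 0.00 + 2 × 1064.00/3 ≈ 709; y = 1042.90 + 1 × 851.20/3 ≈ 1327.

(709, 1327)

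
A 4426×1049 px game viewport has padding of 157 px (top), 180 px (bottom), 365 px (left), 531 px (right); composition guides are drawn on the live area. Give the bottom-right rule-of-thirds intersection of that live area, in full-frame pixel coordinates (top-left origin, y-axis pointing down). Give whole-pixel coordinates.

(2718, 632)

Content width = 4426 − 365 − 531 = 3530 px; content height = 1049 − 157 − 180 = 712 px.
Bottom-right is two-thirds across and two-thirds down within the live area.
x = 365 + 2 × 3530/3 = 365 + 2353.33 ≈ 2718
y = 157 + 2 × 712/3 = 157 + 474.67 ≈ 632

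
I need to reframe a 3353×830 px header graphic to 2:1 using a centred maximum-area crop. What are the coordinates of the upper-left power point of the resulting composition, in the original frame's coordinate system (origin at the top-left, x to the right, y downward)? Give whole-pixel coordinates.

3353/830 > 2/1, so the 2:1 crop keeps the full height 830 and trims width to 830 × 2/1 = 1660.00 px.
Left offset = (3353 − 1660.00)/2 = 846.50 px; top offset = 0.
Upper-left is one-third across and one-third down within the crop:
x = 846.50 + 1 × 1660.00/3 ≈ 1400; y = 0.00 + 1 × 830.00/3 ≈ 277.

(1400, 277)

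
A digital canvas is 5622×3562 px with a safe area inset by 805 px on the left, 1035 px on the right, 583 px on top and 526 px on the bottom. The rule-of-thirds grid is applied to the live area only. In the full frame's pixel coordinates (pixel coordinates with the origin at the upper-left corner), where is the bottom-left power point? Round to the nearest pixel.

x = 2066 px, y = 2218 px

Content width = 5622 − 805 − 1035 = 3782 px; content height = 3562 − 583 − 526 = 2453 px.
Bottom-left is one-third across and two-thirds down within the live area.
x = 805 + 1 × 3782/3 = 805 + 1260.67 ≈ 2066
y = 583 + 2 × 2453/3 = 583 + 1635.33 ≈ 2218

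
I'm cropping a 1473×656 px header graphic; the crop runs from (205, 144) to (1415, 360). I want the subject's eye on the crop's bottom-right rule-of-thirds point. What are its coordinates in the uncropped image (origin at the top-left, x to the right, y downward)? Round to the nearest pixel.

Crop width = 1415 − 205 = 1210 px; one third is 403.33 px.
Crop height = 360 − 144 = 216 px; one third is 72.00 px.
The bottom-right point is two-thirds across and two-thirds down within the crop:
x = 205 + 2 × 403.33 ≈ 1012; y = 144 + 2 × 72.00 ≈ 288.

(1012, 288)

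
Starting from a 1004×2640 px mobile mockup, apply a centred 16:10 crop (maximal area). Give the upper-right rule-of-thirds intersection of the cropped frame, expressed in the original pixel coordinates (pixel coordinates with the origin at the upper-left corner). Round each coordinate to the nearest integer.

(669, 1215)

1004/2640 < 16/10, so the 16:10 crop keeps the full width 1004 and trims height to 1004 × 10/16 = 627.50 px.
Top offset = (2640 − 627.50)/2 = 1006.25 px; left offset = 0.
Upper-right is two-thirds across and one-third down within the crop:
x = 0.00 + 2 × 1004.00/3 ≈ 669; y = 1006.25 + 1 × 627.50/3 ≈ 1215.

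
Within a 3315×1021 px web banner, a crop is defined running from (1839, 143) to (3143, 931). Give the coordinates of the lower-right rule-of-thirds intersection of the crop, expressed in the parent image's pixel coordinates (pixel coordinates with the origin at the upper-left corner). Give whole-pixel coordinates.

Crop width = 3143 − 1839 = 1304 px; one third is 434.67 px.
Crop height = 931 − 143 = 788 px; one third is 262.67 px.
The lower-right point is two-thirds across and two-thirds down within the crop:
x = 1839 + 2 × 434.67 ≈ 2708; y = 143 + 2 × 262.67 ≈ 668.

x = 2708 px, y = 668 px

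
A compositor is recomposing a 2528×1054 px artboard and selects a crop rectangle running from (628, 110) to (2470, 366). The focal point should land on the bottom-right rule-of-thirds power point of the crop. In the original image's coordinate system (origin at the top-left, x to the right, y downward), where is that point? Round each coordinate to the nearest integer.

Crop width = 2470 − 628 = 1842 px; one third is 614.00 px.
Crop height = 366 − 110 = 256 px; one third is 85.33 px.
The bottom-right point is two-thirds across and two-thirds down within the crop:
x = 628 + 2 × 614.00 ≈ 1856; y = 110 + 2 × 85.33 ≈ 281.

(1856, 281)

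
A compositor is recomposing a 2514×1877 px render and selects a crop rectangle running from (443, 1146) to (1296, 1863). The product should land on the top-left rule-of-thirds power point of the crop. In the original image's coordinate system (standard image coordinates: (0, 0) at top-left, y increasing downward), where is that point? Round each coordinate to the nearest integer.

x = 727 px, y = 1385 px

Crop width = 1296 − 443 = 853 px; one third is 284.33 px.
Crop height = 1863 − 1146 = 717 px; one third is 239.00 px.
The top-left point is one-third across and one-third down within the crop:
x = 443 + 1 × 284.33 ≈ 727; y = 1146 + 1 × 239.00 ≈ 1385.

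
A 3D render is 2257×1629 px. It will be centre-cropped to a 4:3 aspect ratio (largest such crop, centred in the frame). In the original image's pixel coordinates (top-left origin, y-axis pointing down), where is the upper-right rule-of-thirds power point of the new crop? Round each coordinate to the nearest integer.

x = 1491 px, y = 543 px

2257/1629 > 4/3, so the 4:3 crop keeps the full height 1629 and trims width to 1629 × 4/3 = 2172.00 px.
Left offset = (2257 − 2172.00)/2 = 42.50 px; top offset = 0.
Upper-right is two-thirds across and one-third down within the crop:
x = 42.50 + 2 × 2172.00/3 ≈ 1491; y = 0.00 + 1 × 1629.00/3 ≈ 543.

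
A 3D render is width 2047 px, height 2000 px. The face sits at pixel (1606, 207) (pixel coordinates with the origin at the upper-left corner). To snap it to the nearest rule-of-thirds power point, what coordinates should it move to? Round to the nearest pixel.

Third lines: x ∈ {682, 1365}, y ∈ {667, 1333}.
1606 is closer to x = 1365; 207 is closer to y = 667.
So the nearest intersection is the upper-right power point.

x = 1365 px, y = 667 px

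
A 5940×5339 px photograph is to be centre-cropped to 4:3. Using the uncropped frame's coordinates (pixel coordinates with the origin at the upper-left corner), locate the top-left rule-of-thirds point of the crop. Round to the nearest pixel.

5940/5339 < 4/3, so the 4:3 crop keeps the full width 5940 and trims height to 5940 × 3/4 = 4455.00 px.
Top offset = (5339 − 4455.00)/2 = 442.00 px; left offset = 0.
Top-left is one-third across and one-third down within the crop:
x = 0.00 + 1 × 5940.00/3 ≈ 1980; y = 442.00 + 1 × 4455.00/3 ≈ 1927.

(1980, 1927)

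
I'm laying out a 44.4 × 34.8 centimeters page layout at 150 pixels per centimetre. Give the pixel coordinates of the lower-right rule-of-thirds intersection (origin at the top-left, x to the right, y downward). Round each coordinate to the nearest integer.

x = 4440 px, y = 3480 px

In pixels the canvas is 44.4 × 150 = 6660 wide and 34.8 × 150 = 5220 tall.
The lower-right point is two-thirds across and two-thirds down:
x = 2 × 6660/3 ≈ 4440; y = 2 × 5220/3 ≈ 3480.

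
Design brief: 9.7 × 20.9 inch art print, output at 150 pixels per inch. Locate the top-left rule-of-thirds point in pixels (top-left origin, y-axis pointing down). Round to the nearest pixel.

In pixels the canvas is 9.7 × 150 = 1455 wide and 20.9 × 150 = 3135 tall.
The top-left point is one-third across and one-third down:
x = 1 × 1455/3 ≈ 485; y = 1 × 3135/3 ≈ 1045.

x = 485 px, y = 1045 px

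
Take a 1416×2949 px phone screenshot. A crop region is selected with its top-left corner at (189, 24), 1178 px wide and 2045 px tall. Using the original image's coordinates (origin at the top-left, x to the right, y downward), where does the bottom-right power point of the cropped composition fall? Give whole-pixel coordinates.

One third of the crop width 1178 is 392.67 px.
One third of the crop height 2045 is 681.67 px.
The bottom-right point is two-thirds across and two-thirds down within the crop:
x = 189 + 2 × 392.67 ≈ 974; y = 24 + 2 × 681.67 ≈ 1387.

x = 974 px, y = 1387 px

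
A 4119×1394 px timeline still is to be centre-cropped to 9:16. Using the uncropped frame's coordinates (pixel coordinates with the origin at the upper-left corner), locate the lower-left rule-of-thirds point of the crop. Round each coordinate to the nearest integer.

x = 1929 px, y = 929 px

4119/1394 > 9/16, so the 9:16 crop keeps the full height 1394 and trims width to 1394 × 9/16 = 784.12 px.
Left offset = (4119 − 784.12)/2 = 1667.44 px; top offset = 0.
Lower-left is one-third across and two-thirds down within the crop:
x = 1667.44 + 1 × 784.12/3 ≈ 1929; y = 0.00 + 2 × 1394.00/3 ≈ 929.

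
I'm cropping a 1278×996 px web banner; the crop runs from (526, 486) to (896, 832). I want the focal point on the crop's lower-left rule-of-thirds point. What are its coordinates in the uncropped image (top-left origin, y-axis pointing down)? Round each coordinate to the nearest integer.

x = 649 px, y = 717 px

Crop width = 896 − 526 = 370 px; one third is 123.33 px.
Crop height = 832 − 486 = 346 px; one third is 115.33 px.
The lower-left point is one-third across and two-thirds down within the crop:
x = 526 + 1 × 123.33 ≈ 649; y = 486 + 2 × 115.33 ≈ 717.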